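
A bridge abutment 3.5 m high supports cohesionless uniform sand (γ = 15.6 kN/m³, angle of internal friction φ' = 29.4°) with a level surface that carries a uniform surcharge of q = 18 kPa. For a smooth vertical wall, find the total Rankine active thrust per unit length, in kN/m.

54.1 kN/m

K_a = tan²(45° − φ/2) = 0.3415.
Soil triangle: ½ K_a γ H² = 0.5×0.3415×15.6×3.5² = 32.63 kN/m.
Surcharge rectangle: K_a q H = 0.3415×18×3.5 = 21.51 kN/m.
Total = 32.63 + 21.51 = 54.14 kN/m.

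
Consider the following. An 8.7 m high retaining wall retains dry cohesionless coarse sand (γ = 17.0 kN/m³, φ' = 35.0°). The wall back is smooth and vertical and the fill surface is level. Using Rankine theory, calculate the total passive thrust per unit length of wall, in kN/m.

K_p = tan²(45° + φ/2) = 3.690.
P_p = ½ K_p γ H² = 0.5 × 3.690 × 17.0 × 8.7² = 2374 kN/m.

2370 kN/m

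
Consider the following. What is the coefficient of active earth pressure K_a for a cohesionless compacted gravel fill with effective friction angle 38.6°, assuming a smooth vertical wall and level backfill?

K_a = (1 − sin φ)/(1 + sin φ) = (1 − sin 38.6°)/(1 + sin 38.6°) = 0.2316.

0.232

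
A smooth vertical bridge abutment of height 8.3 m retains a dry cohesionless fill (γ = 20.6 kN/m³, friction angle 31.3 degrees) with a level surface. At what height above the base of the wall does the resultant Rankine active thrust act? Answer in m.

2.77 m

K_a = 0.3162.
The pressure distribution is triangular, so the resultant acts at H/3 above the base = 8.3/3 = 2.767 m.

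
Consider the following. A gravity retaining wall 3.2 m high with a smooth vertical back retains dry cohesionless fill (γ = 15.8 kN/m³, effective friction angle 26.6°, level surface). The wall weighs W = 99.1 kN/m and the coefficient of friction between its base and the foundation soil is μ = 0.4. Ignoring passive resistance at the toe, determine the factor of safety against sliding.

K_a = tan²(45° − 26.6°/2) = 0.3814.
P_a = ½K_aγH² = 0.5×0.3814×15.8×3.2² = 30.86 kN/m, acting at H/3 = 1.067 m above the base.
FS_sliding = μW / P_a = 0.4×99.1 / 30.86 = 1.285.

1.28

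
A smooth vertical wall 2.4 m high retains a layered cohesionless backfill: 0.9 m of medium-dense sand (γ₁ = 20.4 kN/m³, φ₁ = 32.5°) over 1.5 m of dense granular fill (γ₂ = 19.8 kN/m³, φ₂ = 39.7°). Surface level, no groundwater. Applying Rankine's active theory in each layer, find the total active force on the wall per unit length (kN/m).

13.5 kN/m

K_a1 = tan²(45°−32.5°/2) = 0.3010; K_a2 = tan²(45°−39.7°/2) = 0.2204.
Layer 1: σ at base = K_a1 γ₁ h₁ = 5.526 kPa; P₁ = ½×5.526×0.9 = 2.487.
Layer 2: σ_v at top = γ₁h₁ = 18.36; σ_h top = K_a2×18.36 = 4.047; σ_h base = K_a2×(18.36+19.8×1.5) = 10.59.
P₂ = ½(4.047+10.59)×1.5 = 10.98. Total P_a = 2.487+10.98 = 13.47 kN/m.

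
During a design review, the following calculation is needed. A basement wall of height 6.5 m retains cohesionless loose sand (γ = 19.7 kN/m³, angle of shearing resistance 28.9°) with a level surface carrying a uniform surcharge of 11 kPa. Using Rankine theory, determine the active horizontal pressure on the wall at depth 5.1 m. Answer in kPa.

K_a = (1 − sin φ)/(1 + sin φ) = 0.3484.
σ_v = γz + q = 19.7 × 5.1 + 11 = 111.5 kPa.
σ_h = K_a σ_v = 0.3484 × 111.5 = 38.83 kPa.

38.8 kPa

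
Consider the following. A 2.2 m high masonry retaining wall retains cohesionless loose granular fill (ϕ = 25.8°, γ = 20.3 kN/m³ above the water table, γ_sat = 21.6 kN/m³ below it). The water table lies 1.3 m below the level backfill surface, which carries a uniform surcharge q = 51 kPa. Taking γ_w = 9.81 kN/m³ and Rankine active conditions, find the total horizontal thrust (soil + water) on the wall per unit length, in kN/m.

K_a = tan²(45° − φ/2) = 0.3935.
γ' = 21.6 − 9.81 = 11.79 kN/m³. h₂ = H − d_w = 0.9 m.
σ'_h: at surface K_a·q = 20.07; at WT K_a(q+γd_w) = 30.45; at base K_a(q+γd_w+γ'h₂) = 34.63 kPa.
P₁ = ½(20.07+30.45)×1.3 = 32.84; P₂ = ½(30.45+34.63)×0.9 = 29.29; P_w = ½γ_w h₂² = 3.973.
Total = 32.84+29.29+3.973 = 66.10 kN/m.

66.1 kN/m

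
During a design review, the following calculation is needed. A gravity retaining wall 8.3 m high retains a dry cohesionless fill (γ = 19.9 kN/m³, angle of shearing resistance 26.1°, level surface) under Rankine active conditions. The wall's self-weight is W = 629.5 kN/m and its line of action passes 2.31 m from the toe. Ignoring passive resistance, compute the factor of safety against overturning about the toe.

K_a = tan²(45° − 26.1°/2) = 0.3889.
P_a = ½K_aγH² = 0.5×0.3889×19.9×8.3² = 266.6 kN/m, acting at H/3 = 2.767 m above the base.
Overturning moment M_o = P_a × H/3 = 266.6 × 2.767 = 737.6.
Resisting moment M_r = W × 2.31 = 629.5 × 2.31 = 1454.
FS_overturning = M_r/M_o = 1454/737.6 = 1.971.

1.97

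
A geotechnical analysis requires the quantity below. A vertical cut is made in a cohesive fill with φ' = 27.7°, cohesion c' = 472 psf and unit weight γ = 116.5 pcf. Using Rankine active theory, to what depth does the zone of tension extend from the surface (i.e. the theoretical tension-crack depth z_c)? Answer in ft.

13.4 ft

K_a = tan²(45° − 27.7°/2) = 0.3653; √K_a = 0.6044.
The active pressure is zero where K_a γ z = 2c√K_a, so z_c = 2c/(γ√K_a) = 2×472/(116.5×0.6044) = 13.41 ft.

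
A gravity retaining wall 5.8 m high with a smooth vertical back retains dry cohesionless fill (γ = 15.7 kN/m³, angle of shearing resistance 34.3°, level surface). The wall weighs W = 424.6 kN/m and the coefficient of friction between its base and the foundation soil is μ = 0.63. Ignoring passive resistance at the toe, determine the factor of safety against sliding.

3.63

K_a = tan²(45° − 34.3°/2) = 0.2792.
P_a = ½K_aγH² = 0.5×0.2792×15.7×5.8² = 73.72 kN/m, acting at H/3 = 1.933 m above the base.
FS_sliding = μW / P_a = 0.63×424.6 / 73.72 = 3.629.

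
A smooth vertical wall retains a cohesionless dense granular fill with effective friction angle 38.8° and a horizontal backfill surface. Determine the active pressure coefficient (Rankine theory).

K_a = tan²(45° − φ/2) = tan²(25.60°) = 0.2296.

0.230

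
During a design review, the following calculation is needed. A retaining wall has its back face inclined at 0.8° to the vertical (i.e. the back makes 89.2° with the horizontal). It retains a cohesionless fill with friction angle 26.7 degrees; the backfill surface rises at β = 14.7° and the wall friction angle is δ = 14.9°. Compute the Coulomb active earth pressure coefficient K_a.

0.439

K_a = sin²(α+φ) / [sin²α · sin(α−δ) · (1 + √{sin(φ+δ)sin(φ−β) / (sin(α−δ)sin(α+β))})²].
With α = 89.2°, φ = 26.7°, δ = 14.9°, β = 14.7°: K_a = 0.4387.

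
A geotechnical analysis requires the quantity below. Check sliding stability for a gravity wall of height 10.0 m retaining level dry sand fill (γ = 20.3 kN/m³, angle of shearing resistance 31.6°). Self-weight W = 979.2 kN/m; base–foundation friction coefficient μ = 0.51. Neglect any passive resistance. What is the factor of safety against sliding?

K_a = tan²(45° − 31.6°/2) = 0.3123.
P_a = ½K_aγH² = 0.5×0.3123×20.3×10.0² = 317.0 kN/m, acting at H/3 = 3.333 m above the base.
FS_sliding = μW / P_a = 0.51×979.2 / 317.0 = 1.575.

1.58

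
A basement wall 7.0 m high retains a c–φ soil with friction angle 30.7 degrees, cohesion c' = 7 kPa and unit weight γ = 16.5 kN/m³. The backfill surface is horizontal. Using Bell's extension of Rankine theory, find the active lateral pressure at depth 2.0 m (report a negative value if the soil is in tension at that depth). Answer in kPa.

2.72 kPa

K_a = (1 − sin φ)/(1 + sin φ) = 0.3240.
σ_a = K_a γ z − 2c√K_a = 0.3240×16.5×2.0 − 2×7×0.5692 = 2.724 kPa.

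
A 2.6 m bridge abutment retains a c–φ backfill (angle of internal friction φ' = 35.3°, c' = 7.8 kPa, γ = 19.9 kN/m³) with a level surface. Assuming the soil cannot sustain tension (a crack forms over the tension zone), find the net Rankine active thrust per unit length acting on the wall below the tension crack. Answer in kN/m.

K_a = 0.2675; √K_a = 0.5172.
Tension-crack depth z_c = 2c/(γ√K_a) = 2×7.8/(19.9×0.5172) = 1.516 m.
σ_a at base = K_a γ H − 2c√K_a = 0.2675×19.9×2.6 − 2×7.8×0.5172 = 5.774 kPa.
P_a = ½ × 5.774 × (H − z_c) = 0.5×5.774×1.084 = 3.131 kN/m.

3.13 kN/m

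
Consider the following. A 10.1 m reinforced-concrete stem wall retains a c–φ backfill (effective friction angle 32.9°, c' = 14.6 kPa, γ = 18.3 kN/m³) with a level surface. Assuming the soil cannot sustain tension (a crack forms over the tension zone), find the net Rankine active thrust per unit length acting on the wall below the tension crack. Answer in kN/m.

K_a = 0.2960; √K_a = 0.5441.
Tension-crack depth z_c = 2c/(γ√K_a) = 2×14.6/(18.3×0.5441) = 2.933 m.
σ_a at base = K_a γ H − 2c√K_a = 0.2960×18.3×10.1 − 2×14.6×0.5441 = 38.83 kPa.
P_a = ½ × 38.83 × (H − z_c) = 0.5×38.83×7.167 = 139.1 kN/m.

139 kN/m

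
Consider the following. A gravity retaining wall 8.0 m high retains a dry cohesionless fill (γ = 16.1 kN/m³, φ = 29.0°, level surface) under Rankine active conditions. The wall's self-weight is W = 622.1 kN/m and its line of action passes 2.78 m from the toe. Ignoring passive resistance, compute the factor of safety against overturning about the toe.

3.63

K_a = tan²(45° − 29.0°/2) = 0.3470.
P_a = ½K_aγH² = 0.5×0.3470×16.1×8.0² = 178.8 kN/m, acting at H/3 = 2.667 m above the base.
Overturning moment M_o = P_a × H/3 = 178.8 × 2.667 = 476.7.
Resisting moment M_r = W × 2.78 = 622.1 × 2.78 = 1729.
FS_overturning = M_r/M_o = 1729/476.7 = 3.628.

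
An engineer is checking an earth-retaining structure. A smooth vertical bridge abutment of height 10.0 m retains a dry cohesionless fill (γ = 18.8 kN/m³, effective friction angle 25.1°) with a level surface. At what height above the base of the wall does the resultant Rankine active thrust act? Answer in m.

3.33 m

K_a = 0.4043.
The pressure distribution is triangular, so the resultant acts at H/3 above the base = 10.0/3 = 3.333 m.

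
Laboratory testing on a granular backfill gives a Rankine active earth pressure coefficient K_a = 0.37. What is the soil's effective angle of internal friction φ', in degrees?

27.4°

K_a = tan²(45° − φ/2) ⇒ 45° − φ/2 = arctan(√0.37) = 31.31°.
φ = 2(45° − 31.31°) = 27.38°.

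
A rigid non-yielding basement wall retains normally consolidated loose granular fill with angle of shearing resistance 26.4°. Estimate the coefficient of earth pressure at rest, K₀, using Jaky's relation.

0.555

K₀ = 1 − sin φ' = 1 − sin 26.4° = 0.5554.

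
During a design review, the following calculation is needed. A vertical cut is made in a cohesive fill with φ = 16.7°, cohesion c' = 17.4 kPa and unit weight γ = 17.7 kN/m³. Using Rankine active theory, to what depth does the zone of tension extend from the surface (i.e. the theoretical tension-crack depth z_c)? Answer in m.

2.64 m

K_a = tan²(45° − 16.7°/2) = 0.5536; √K_a = 0.7440.
The active pressure is zero where K_a γ z = 2c√K_a, so z_c = 2c/(γ√K_a) = 2×17.4/(17.7×0.7440) = 2.643 m.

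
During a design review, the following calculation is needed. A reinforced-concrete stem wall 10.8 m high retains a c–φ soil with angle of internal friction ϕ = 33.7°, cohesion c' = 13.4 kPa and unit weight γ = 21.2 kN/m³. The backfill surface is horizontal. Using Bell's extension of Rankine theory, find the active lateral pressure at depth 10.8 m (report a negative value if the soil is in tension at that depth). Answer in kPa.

51.2 kPa

K_a = (1 − sin φ)/(1 + sin φ) = 0.2863.
σ_a = K_a γ z − 2c√K_a = 0.2863×21.2×10.8 − 2×13.4×0.5351 = 51.21 kPa.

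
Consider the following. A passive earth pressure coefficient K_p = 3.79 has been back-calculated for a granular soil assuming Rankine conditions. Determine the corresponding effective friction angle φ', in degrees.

35.6°

K_p = (1+sin φ)/(1−sin φ) ⇒ sin φ = (K_p − 1)/(K_p + 1) = 0.5825.
φ = arcsin(0.5825) = 35.62°.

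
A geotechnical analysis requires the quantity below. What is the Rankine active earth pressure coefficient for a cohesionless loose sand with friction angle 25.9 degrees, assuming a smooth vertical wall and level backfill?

0.392

K_a = tan²(45° − φ/2) = tan²(32.05°) = 0.3920.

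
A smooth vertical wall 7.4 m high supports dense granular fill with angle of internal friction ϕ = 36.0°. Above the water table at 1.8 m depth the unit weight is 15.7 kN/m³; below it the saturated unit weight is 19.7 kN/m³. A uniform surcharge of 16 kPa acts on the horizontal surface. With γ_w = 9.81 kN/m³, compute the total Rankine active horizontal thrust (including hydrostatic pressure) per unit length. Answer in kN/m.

273 kN/m

K_a = tan²(45° − φ/2) = 0.2596.
γ' = 19.7 − 9.81 = 9.890 kN/m³. h₂ = H − d_w = 5.6 m.
σ'_h: at surface K_a·q = 4.154; at WT K_a(q+γd_w) = 11.49; at base K_a(q+γd_w+γ'h₂) = 25.87 kPa.
P₁ = ½(4.154+11.49)×1.8 = 14.08; P₂ = ½(11.49+25.87)×5.6 = 104.6; P_w = ½γ_w h₂² = 153.8.
Total = 14.08+104.6+153.8 = 272.5 kN/m.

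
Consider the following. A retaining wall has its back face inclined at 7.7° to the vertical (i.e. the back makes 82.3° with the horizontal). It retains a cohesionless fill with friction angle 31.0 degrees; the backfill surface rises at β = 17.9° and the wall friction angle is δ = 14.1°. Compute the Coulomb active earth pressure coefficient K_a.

K_a = sin²(α+φ) / [sin²α · sin(α−δ) · (1 + √{sin(φ+δ)sin(φ−β) / (sin(α−δ)sin(α+β))})²].
With α = 82.3°, φ = 31.0°, δ = 14.1°, β = 17.9°: K_a = 0.4593.

0.459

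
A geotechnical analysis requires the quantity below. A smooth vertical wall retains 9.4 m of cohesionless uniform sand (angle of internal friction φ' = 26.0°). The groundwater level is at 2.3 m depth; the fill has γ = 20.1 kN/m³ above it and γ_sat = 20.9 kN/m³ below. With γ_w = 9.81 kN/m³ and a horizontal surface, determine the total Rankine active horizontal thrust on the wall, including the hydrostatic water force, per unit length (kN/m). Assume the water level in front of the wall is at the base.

505 kN/m

K_a = tan²(45° − φ/2) = 0.3905.
γ' = 20.9 − 9.81 = 11.09 kN/m³. Depth below WT = 7.1 m.
σ'_h at WT = K_a γ d_w = 18.05 kPa; at base = 18.05 + K_a γ' × 7.1 = 48.80 kPa.
P₁ (0–2.3 m) = ½×18.05×2.3 = 20.76. P₂ (2.3–9.4 m) = ½(18.05+48.80)×7.1 = 237.3.
P_w = ½ γ_w h₂² = 0.5×9.81×7.1² = 247.3. Total = 20.76+237.3+247.3 = 505.3 kN/m.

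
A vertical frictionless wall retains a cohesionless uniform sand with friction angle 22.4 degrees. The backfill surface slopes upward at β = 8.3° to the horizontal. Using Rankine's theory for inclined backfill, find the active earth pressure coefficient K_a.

0.470

K_a = cos β · (cos β − √(cos²β − cos²φ)) / (cos β + √(cos²β − cos²φ)).
cos β = 0.9895, cos φ = 0.9245, √(cos²β − cos²φ) = 0.3527.
K_a = 0.9895 × (0.9895 − 0.3527)/(0.9895 + 0.3527) = 0.4695.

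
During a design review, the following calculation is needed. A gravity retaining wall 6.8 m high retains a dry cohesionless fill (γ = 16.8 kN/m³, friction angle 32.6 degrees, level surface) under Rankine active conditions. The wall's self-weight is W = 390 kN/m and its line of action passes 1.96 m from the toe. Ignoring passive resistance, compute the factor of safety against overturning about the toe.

K_a = tan²(45° − 32.6°/2) = 0.2997.
P_a = ½K_aγH² = 0.5×0.2997×16.8×6.8² = 116.4 kN/m, acting at H/3 = 2.267 m above the base.
Overturning moment M_o = P_a × H/3 = 116.4 × 2.267 = 263.9.
Resisting moment M_r = W × 1.96 = 390 × 1.96 = 764.4.
FS_overturning = M_r/M_o = 764.4/263.9 = 2.897.

2.90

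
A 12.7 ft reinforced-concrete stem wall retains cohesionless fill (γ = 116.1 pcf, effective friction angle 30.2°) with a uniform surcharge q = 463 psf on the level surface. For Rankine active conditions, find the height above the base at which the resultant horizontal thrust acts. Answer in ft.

K_a = 0.3307.
Triangular part P₁ = ½K_aγH² = 3096 at H/3 = 4.233 ft; rectangular part P₂ = K_a q H = 1944 at H/2 = 6.350 ft.
ȳ = (P₁·4.233 + P₂·6.350)/(P₁+P₂) = 5.050 ft.

5.05 ft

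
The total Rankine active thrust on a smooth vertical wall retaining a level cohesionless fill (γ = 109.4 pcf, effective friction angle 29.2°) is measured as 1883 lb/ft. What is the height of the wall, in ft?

10.0 ft

K_a = 0.3442. P_a = ½ K_a γ H² ⇒ H = √(2P_a/(K_a γ)).
H = √(2×1883/(0.3442×109.4)) = 10.00 ft.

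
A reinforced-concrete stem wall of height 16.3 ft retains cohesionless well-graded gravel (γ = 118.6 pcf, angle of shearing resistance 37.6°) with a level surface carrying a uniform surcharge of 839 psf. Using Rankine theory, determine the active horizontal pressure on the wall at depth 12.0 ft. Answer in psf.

K_a = (1 − sin φ)/(1 + sin φ) = 0.2421.
σ_v = γz + q = 118.6 × 12.0 + 839 = 2262 psf.
σ_h = K_a σ_v = 0.2421 × 2262 = 547.7 psf.

548 psf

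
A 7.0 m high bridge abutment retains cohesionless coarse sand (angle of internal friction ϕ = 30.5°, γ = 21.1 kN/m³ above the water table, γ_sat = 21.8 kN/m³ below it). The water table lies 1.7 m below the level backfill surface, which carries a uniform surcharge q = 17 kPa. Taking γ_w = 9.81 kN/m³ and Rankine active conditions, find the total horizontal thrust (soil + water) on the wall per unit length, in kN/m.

304 kN/m

K_a = tan²(45° − φ/2) = 0.3267.
γ' = 21.8 − 9.81 = 11.99 kN/m³. h₂ = H − d_w = 5.3 m.
σ'_h: at surface K_a·q = 5.553; at WT K_a(q+γd_w) = 17.27; at base K_a(q+γd_w+γ'h₂) = 38.03 kPa.
P₁ = ½(5.553+17.27)×1.7 = 19.40; P₂ = ½(17.27+38.03)×5.3 = 146.5; P_w = ½γ_w h₂² = 137.8.
Total = 19.40+146.5+137.8 = 303.7 kN/m.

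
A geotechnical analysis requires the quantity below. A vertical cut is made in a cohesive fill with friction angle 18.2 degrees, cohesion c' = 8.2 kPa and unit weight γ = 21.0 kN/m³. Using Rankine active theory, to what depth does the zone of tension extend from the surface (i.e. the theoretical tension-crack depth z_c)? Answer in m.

K_a = tan²(45° − 18.2°/2) = 0.5240; √K_a = 0.7239.
The active pressure is zero where K_a γ z = 2c√K_a, so z_c = 2c/(γ√K_a) = 2×8.2/(21.0×0.7239) = 1.079 m.

1.08 m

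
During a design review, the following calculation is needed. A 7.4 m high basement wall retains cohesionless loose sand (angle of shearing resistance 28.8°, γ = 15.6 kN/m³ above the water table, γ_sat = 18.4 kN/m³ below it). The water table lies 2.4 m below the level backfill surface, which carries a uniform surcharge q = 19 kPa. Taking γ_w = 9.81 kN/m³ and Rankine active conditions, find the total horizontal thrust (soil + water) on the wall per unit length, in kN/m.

K_a = tan²(45° − φ/2) = 0.3498.
γ' = 18.4 − 9.81 = 8.590 kN/m³. h₂ = H − d_w = 5.0 m.
σ'_h: at surface K_a·q = 6.645; at WT K_a(q+γd_w) = 19.74; at base K_a(q+γd_w+γ'h₂) = 34.76 kPa.
P₁ = ½(6.645+19.74)×2.4 = 31.66; P₂ = ½(19.74+34.76)×5.0 = 136.3; P_w = ½γ_w h₂² = 122.6.
Total = 31.66+136.3+122.6 = 290.5 kN/m.

291 kN/m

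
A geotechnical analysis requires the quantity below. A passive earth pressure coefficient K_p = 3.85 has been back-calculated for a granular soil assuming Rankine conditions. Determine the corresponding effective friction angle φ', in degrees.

36.0°

K_p = (1+sin φ)/(1−sin φ) ⇒ sin φ = (K_p − 1)/(K_p + 1) = 0.5876.
φ = arcsin(0.5876) = 35.99°.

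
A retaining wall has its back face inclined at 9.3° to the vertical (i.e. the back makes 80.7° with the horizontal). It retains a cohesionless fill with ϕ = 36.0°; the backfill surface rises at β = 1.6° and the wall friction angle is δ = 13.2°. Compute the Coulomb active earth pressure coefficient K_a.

K_a = sin²(α+φ) / [sin²α · sin(α−δ) · (1 + √{sin(φ+δ)sin(φ−β) / (sin(α−δ)sin(α+β))})²].
With α = 80.7°, φ = 36.0°, δ = 13.2°, β = 1.6°: K_a = 0.3130.

0.313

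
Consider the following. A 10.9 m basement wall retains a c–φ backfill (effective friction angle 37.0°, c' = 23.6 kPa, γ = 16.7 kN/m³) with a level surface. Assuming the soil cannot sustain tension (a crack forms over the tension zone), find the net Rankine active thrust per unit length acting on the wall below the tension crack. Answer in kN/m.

56.8 kN/m

K_a = 0.2486; √K_a = 0.4986.
Tension-crack depth z_c = 2c/(γ√K_a) = 2×23.6/(16.7×0.4986) = 5.669 m.
σ_a at base = K_a γ H − 2c√K_a = 0.2486×16.7×10.9 − 2×23.6×0.4986 = 21.72 kPa.
P_a = ½ × 21.72 × (H − z_c) = 0.5×21.72×5.231 = 56.80 kN/m.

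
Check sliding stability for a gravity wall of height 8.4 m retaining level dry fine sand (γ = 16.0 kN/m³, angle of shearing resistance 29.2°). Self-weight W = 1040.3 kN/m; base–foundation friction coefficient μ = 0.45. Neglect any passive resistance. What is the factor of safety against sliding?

K_a = tan²(45° − 29.2°/2) = 0.3442.
P_a = ½K_aγH² = 0.5×0.3442×16.0×8.4² = 194.3 kN/m, acting at H/3 = 2.800 m above the base.
FS_sliding = μW / P_a = 0.45×1040.3 / 194.3 = 2.409.

2.41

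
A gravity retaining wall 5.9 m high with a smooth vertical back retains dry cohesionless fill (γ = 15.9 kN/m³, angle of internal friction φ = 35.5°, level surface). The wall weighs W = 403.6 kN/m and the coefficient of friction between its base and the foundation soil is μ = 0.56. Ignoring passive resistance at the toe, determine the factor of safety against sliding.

3.08

K_a = tan²(45° − 35.5°/2) = 0.2653.
P_a = ½K_aγH² = 0.5×0.2653×15.9×5.9² = 73.41 kN/m, acting at H/3 = 1.967 m above the base.
FS_sliding = μW / P_a = 0.56×403.6 / 73.41 = 3.079.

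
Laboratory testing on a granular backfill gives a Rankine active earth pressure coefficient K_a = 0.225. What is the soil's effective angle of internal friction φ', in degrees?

39.2°

K_a = tan²(45° − φ/2) ⇒ 45° − φ/2 = arctan(√0.225) = 25.38°.
φ = 2(45° − 25.38°) = 39.25°.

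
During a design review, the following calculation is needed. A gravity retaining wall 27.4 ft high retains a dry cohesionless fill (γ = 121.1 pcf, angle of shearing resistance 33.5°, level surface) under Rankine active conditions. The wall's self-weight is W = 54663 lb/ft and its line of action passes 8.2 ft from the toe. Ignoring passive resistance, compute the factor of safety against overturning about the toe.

K_a = tan²(45° − 33.5°/2) = 0.2887.
P_a = ½K_aγH² = 0.5×0.2887×121.1×27.4² = 13120 lb/ft, acting at H/3 = 9.133 ft above the base.
Overturning moment M_o = P_a × H/3 = 13120 × 9.133 = 119900.
Resisting moment M_r = W × 8.2 = 54663 × 8.2 = 448200.
FS_overturning = M_r/M_o = 448200/119900 = 3.739.

3.74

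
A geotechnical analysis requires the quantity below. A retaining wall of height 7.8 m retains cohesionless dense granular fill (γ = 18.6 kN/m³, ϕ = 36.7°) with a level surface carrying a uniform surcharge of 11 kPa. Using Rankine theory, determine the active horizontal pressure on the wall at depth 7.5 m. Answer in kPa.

K_a = (1 − sin φ)/(1 + sin φ) = 0.2519.
σ_v = γz + q = 18.6 × 7.5 + 11 = 150.5 kPa.
σ_h = K_a σ_v = 0.2519 × 150.5 = 37.90 kPa.

37.9 kPa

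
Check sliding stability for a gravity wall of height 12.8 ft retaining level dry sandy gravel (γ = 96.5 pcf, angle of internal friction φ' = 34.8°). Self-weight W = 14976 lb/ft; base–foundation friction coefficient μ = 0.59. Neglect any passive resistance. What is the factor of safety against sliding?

K_a = tan²(45° − 34.8°/2) = 0.2733.
P_a = ½K_aγH² = 0.5×0.2733×96.5×12.8² = 2161 lb/ft, acting at H/3 = 4.267 ft above the base.
FS_sliding = μW / P_a = 0.59×14976 / 2161 = 4.090.

4.09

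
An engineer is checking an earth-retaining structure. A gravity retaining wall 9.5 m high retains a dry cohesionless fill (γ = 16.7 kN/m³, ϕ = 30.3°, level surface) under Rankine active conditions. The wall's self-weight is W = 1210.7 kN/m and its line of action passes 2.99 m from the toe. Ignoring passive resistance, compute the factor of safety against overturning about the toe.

K_a = tan²(45° − 30.3°/2) = 0.3293.
P_a = ½K_aγH² = 0.5×0.3293×16.7×9.5² = 248.2 kN/m, acting at H/3 = 3.167 m above the base.
Overturning moment M_o = P_a × H/3 = 248.2 × 3.167 = 785.9.
Resisting moment M_r = W × 2.99 = 1210.7 × 2.99 = 3620.
FS_overturning = M_r/M_o = 3620/785.9 = 4.606.

4.61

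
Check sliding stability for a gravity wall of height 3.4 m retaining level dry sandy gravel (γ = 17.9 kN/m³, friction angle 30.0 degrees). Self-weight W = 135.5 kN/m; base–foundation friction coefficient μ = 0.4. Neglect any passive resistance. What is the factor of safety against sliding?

1.57

K_a = tan²(45° − 30.0°/2) = 0.3333.
P_a = ½K_aγH² = 0.5×0.3333×17.9×3.4² = 34.49 kN/m, acting at H/3 = 1.133 m above the base.
FS_sliding = μW / P_a = 0.4×135.5 / 34.49 = 1.572.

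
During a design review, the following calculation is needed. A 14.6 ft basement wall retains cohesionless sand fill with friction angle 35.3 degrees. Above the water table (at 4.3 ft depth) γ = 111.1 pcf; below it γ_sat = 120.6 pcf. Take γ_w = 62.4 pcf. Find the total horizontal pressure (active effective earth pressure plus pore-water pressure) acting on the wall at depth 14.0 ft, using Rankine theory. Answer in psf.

K_a = (1 − sin φ)/(1 + sin φ) = 0.2675.
γ' = 120.6 − 62.4 = 58.20 pcf.
Effective vertical stress at 14.0 ft: σ'_v = 111.1×4.3 + 58.20×9.70 = 1042 psf.
σ'_h = K_a σ'_v = 0.2675 × 1042 = 278.9 psf; u = γ_w × 9.70 = 605.3 psf.
Total σ_h = 278.9 + 605.3 = 884.1 psf.

884 psf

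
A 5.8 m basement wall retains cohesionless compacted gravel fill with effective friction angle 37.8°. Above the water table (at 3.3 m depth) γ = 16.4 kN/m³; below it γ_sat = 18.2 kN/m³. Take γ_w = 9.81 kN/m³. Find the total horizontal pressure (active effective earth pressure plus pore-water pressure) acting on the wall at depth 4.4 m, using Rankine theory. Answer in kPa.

26.0 kPa

K_a = (1 − sin φ)/(1 + sin φ) = 0.2400.
γ' = 18.2 − 9.81 = 8.390 kN/m³.
Effective vertical stress at 4.4 m: σ'_v = 16.4×3.3 + 8.390×1.10 = 63.35 kPa.
σ'_h = K_a σ'_v = 0.2400 × 63.35 = 15.20 kPa; u = γ_w × 1.10 = 10.79 kPa.
Total σ_h = 15.20 + 10.79 = 25.99 kPa.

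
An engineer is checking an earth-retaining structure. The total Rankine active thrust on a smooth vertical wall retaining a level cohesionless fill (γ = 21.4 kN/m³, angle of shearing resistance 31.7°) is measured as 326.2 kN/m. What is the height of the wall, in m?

K_a = 0.3111. P_a = ½ K_a γ H² ⇒ H = √(2P_a/(K_a γ)).
H = √(2×326.2/(0.3111×21.4)) = 9.900 m.

9.90 m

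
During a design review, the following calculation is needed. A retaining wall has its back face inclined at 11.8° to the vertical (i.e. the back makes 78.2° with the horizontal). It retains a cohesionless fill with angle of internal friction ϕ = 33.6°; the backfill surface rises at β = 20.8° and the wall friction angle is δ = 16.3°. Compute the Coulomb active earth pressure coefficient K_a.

K_a = sin²(α+φ) / [sin²α · sin(α−δ) · (1 + √{sin(φ+δ)sin(φ−β) / (sin(α−δ)sin(α+β))})²].
With α = 78.2°, φ = 33.6°, δ = 16.3°, β = 20.8°: K_a = 0.4912.

0.491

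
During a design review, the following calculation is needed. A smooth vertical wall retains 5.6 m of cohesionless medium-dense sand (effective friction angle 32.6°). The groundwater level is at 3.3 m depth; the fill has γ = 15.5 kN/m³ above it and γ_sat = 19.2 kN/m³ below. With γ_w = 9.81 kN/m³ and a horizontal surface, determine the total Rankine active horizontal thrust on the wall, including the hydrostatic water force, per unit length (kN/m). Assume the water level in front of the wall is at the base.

94.0 kN/m

K_a = tan²(45° − φ/2) = 0.2997.
γ' = 19.2 − 9.81 = 9.390 kN/m³. Depth below WT = 2.3 m.
σ'_h at WT = K_a γ d_w = 15.33 kPa; at base = 15.33 + K_a γ' × 2.3 = 21.81 kPa.
P₁ (0–3.3 m) = ½×15.33×3.3 = 25.30. P₂ (3.3–5.6 m) = ½(15.33+21.81)×2.3 = 42.71.
P_w = ½ γ_w h₂² = 0.5×9.81×2.3² = 25.95. Total = 25.30+42.71+25.95 = 93.95 kN/m.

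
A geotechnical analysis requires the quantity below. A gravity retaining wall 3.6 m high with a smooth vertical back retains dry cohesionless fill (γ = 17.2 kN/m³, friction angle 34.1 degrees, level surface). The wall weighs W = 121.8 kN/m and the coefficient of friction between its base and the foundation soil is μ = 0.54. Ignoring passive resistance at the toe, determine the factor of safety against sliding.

2.10

K_a = tan²(45° − 34.1°/2) = 0.2815.
P_a = ½K_aγH² = 0.5×0.2815×17.2×3.6² = 31.38 kN/m, acting at H/3 = 1.200 m above the base.
FS_sliding = μW / P_a = 0.54×121.8 / 31.38 = 2.096.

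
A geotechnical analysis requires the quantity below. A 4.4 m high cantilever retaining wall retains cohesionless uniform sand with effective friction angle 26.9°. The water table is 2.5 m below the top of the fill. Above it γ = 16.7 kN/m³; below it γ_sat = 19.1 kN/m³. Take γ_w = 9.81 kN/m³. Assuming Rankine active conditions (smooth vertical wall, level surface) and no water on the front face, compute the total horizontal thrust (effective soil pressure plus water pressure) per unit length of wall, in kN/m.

K_a = tan²(45° − φ/2) = 0.3770.
γ' = 19.1 − 9.81 = 9.290 kN/m³. Depth below WT = 1.9 m.
σ'_h at WT = K_a γ d_w = 15.74 kPa; at base = 15.74 + K_a γ' × 1.9 = 22.39 kPa.
P₁ (0–2.5 m) = ½×15.74×2.5 = 19.67. P₂ (2.5–4.4 m) = ½(15.74+22.39)×1.9 = 36.23.
P_w = ½ γ_w h₂² = 0.5×9.81×1.9² = 17.71. Total = 19.67+36.23+17.71 = 73.61 kN/m.

73.6 kN/m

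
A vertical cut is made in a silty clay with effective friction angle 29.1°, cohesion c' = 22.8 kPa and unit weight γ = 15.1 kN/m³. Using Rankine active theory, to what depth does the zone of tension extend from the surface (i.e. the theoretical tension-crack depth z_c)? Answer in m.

5.14 m

K_a = tan²(45° − 29.1°/2) = 0.3456; √K_a = 0.5879.
The active pressure is zero where K_a γ z = 2c√K_a, so z_c = 2c/(γ√K_a) = 2×22.8/(15.1×0.5879) = 5.137 m.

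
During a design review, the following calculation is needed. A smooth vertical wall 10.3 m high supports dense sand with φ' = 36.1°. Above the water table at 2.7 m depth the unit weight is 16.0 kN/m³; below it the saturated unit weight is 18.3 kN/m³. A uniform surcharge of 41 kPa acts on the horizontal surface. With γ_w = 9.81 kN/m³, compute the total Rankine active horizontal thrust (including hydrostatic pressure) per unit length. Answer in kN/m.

556 kN/m

K_a = tan²(45° − φ/2) = 0.2585.
γ' = 18.3 − 9.81 = 8.490 kN/m³. h₂ = H − d_w = 7.6 m.
σ'_h: at surface K_a·q = 10.60; at WT K_a(q+γd_w) = 21.77; at base K_a(q+γd_w+γ'h₂) = 38.44 kPa.
P₁ = ½(10.60+21.77)×2.7 = 43.69; P₂ = ½(21.77+38.44)×7.6 = 228.8; P_w = ½γ_w h₂² = 283.3.
Total = 43.69+228.8+283.3 = 555.8 kN/m.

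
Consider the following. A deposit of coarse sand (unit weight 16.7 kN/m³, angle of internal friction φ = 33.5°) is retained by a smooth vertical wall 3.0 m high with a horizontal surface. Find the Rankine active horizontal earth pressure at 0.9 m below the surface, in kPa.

4.34 kPa

K_a = (1 − sin φ)/(1 + sin φ) = 0.2887.
σ_h = K_a γ z = 0.2887 × 16.7 × 0.9 = 4.339 kPa.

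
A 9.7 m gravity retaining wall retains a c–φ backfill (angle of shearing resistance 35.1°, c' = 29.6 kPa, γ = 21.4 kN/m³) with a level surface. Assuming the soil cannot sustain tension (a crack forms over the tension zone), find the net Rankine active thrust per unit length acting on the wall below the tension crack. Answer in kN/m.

K_a = 0.2698; √K_a = 0.5195.
Tension-crack depth z_c = 2c/(γ√K_a) = 2×29.6/(21.4×0.5195) = 5.325 m.
σ_a at base = K_a γ H − 2c√K_a = 0.2698×21.4×9.7 − 2×29.6×0.5195 = 25.26 kPa.
P_a = ½ × 25.26 × (H − z_c) = 0.5×25.26×4.375 = 55.25 kN/m.

55.3 kN/m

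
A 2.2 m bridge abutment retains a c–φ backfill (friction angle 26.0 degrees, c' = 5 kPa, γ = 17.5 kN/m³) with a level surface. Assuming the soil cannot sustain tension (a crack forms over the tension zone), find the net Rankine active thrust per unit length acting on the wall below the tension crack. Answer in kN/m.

K_a = 0.3905; √K_a = 0.6249.
Tension-crack depth z_c = 2c/(γ√K_a) = 2×5/(17.5×0.6249) = 0.9145 m.
σ_a at base = K_a γ H − 2c√K_a = 0.3905×17.5×2.2 − 2×5×0.6249 = 8.784 kPa.
P_a = ½ × 8.784 × (H − z_c) = 0.5×8.784×1.286 = 5.646 kN/m.

5.65 kN/m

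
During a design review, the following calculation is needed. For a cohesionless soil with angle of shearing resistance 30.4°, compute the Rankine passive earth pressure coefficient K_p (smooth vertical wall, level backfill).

K_p = (1 + sin φ)/(1 − sin φ) = tan²(45° + 30.4°/2) = 3.049.

3.05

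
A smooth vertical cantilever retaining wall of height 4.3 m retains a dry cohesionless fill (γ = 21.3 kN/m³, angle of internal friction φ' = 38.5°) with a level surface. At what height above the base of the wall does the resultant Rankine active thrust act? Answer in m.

1.43 m

K_a = 0.2327.
The pressure distribution is triangular, so the resultant acts at H/3 above the base = 4.3/3 = 1.433 m.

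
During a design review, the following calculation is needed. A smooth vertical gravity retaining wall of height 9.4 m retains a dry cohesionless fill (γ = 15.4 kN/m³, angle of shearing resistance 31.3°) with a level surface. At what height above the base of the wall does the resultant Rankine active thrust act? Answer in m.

K_a = 0.3162.
The pressure distribution is triangular, so the resultant acts at H/3 above the base = 9.4/3 = 3.133 m.

3.13 m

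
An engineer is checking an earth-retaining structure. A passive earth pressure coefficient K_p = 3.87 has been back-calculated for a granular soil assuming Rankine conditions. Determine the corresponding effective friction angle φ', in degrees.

36.1°

K_p = (1+sin φ)/(1−sin φ) ⇒ sin φ = (K_p − 1)/(K_p + 1) = 0.5893.
φ = arcsin(0.5893) = 36.11°.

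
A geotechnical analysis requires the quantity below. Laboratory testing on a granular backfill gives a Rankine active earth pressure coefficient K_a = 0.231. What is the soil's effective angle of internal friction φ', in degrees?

K_a = tan²(45° − φ/2) ⇒ 45° − φ/2 = arctan(√0.231) = 25.67°.
φ = 2(45° − 25.67°) = 38.66°.

38.7°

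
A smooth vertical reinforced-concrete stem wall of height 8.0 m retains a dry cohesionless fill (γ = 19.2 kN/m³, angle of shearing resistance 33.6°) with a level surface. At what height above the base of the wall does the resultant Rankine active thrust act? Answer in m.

2.67 m

K_a = 0.2875.
The pressure distribution is triangular, so the resultant acts at H/3 above the base = 8.0/3 = 2.667 m.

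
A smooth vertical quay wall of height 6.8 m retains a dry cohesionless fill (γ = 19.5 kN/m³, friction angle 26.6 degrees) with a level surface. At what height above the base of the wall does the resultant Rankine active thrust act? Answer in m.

K_a = 0.3814.
The pressure distribution is triangular, so the resultant acts at H/3 above the base = 6.8/3 = 2.267 m.

2.27 m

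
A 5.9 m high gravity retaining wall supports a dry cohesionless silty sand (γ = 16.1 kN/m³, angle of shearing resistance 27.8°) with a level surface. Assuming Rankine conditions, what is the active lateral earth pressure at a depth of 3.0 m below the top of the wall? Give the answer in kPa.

K_a = (1 − sin φ)/(1 + sin φ) = 0.3639.
σ_h = K_a γ z = 0.3639 × 16.1 × 3.0 = 17.58 kPa.

17.6 kPa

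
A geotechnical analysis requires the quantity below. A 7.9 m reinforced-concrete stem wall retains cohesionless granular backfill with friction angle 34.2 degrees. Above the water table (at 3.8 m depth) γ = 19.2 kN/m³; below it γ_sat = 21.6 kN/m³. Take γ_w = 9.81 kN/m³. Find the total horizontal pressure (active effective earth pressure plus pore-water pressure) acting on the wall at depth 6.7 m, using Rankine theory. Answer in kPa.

58.5 kPa

K_a = (1 − sin φ)/(1 + sin φ) = 0.2803.
γ' = 21.6 − 9.81 = 11.79 kN/m³.
Effective vertical stress at 6.7 m: σ'_v = 19.2×3.8 + 11.79×2.90 = 107.2 kPa.
σ'_h = K_a σ'_v = 0.2803 × 107.2 = 30.04 kPa; u = γ_w × 2.90 = 28.45 kPa.
Total σ_h = 30.04 + 28.45 = 58.49 kPa.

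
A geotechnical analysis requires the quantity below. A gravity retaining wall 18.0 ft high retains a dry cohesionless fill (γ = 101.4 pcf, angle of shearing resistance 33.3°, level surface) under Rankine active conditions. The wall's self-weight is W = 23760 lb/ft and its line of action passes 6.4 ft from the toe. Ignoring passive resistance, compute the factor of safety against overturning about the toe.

5.30

K_a = tan²(45° − 33.3°/2) = 0.2911.
P_a = ½K_aγH² = 0.5×0.2911×101.4×18.0² = 4782 lb/ft, acting at H/3 = 6.000 ft above the base.
Overturning moment M_o = P_a × H/3 = 4782 × 6.000 = 28690.
Resisting moment M_r = W × 6.4 = 23760 × 6.4 = 152100.
FS_overturning = M_r/M_o = 152100/28690 = 5.299.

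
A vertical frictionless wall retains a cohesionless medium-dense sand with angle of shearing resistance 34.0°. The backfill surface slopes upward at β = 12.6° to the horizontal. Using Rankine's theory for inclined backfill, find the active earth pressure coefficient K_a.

0.302

K_a = cos β · (cos β − √(cos²β − cos²φ)) / (cos β + √(cos²β − cos²φ)).
cos β = 0.9759, cos φ = 0.8290, √(cos²β − cos²φ) = 0.5149.
K_a = 0.9759 × (0.9759 − 0.5149)/(0.9759 + 0.5149) = 0.3018.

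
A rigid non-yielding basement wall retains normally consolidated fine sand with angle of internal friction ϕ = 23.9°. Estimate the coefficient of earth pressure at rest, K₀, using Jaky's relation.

K₀ = 1 − sin φ' = 1 − sin 23.9° = 0.5949.

0.595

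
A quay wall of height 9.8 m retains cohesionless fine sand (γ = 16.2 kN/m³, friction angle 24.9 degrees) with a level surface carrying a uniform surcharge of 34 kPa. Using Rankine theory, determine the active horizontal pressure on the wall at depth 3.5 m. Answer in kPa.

K_a = (1 − sin φ)/(1 + sin φ) = 0.4074.
σ_v = γz + q = 16.2 × 3.5 + 34 = 90.70 kPa.
σ_h = K_a σ_v = 0.4074 × 90.70 = 36.95 kPa.

37.0 kPa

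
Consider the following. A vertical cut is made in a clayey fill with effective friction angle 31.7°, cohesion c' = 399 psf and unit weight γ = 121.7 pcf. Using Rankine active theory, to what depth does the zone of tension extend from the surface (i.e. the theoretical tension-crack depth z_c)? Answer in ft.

K_a = tan²(45° − 31.7°/2) = 0.3111; √K_a = 0.5577.
The active pressure is zero where K_a γ z = 2c√K_a, so z_c = 2c/(γ√K_a) = 2×399/(121.7×0.5577) = 11.76 ft.

11.8 ft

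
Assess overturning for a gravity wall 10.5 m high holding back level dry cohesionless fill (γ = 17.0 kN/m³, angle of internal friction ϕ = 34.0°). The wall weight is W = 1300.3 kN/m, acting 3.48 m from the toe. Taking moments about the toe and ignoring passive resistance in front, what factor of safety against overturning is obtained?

K_a = tan²(45° − 34.0°/2) = 0.2827.
P_a = ½K_aγH² = 0.5×0.2827×17.0×10.5² = 264.9 kN/m, acting at H/3 = 3.500 m above the base.
Overturning moment M_o = P_a × H/3 = 264.9 × 3.500 = 927.3.
Resisting moment M_r = W × 3.48 = 1300.3 × 3.48 = 4525.
FS_overturning = M_r/M_o = 4525/927.3 = 4.880.

4.88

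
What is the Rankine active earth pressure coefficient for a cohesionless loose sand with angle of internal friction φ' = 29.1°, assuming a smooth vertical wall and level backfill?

0.346

K_a = tan²(45° − φ/2) = tan²(30.45°) = 0.3456.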